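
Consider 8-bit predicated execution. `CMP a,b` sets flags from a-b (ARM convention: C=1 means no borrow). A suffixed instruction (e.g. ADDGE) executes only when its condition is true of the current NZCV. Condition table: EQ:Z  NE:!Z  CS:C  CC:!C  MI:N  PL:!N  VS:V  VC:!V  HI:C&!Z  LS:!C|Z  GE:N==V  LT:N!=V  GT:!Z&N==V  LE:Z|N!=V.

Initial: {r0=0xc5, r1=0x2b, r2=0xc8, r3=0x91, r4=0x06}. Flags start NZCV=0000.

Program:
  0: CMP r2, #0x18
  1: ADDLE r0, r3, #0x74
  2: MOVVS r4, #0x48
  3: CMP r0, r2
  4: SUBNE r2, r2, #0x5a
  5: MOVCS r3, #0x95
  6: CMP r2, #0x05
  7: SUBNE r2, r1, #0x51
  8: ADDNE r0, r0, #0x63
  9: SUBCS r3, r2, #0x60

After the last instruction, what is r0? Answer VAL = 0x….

VAL = 0x68

0: ✓ CMP  NZCV=1010
1: ✓ ADDLE  r0←0x05
2: · MOVVS
3: ✓ CMP  NZCV=0000
4: ✓ SUBNE  r2←0x6e
5: · MOVCS
6: ✓ CMP  NZCV=0010
7: ✓ SUBNE  r2←0xda
8: ✓ ADDNE  r0←0x68
9: ✓ SUBCS  r3←0x7a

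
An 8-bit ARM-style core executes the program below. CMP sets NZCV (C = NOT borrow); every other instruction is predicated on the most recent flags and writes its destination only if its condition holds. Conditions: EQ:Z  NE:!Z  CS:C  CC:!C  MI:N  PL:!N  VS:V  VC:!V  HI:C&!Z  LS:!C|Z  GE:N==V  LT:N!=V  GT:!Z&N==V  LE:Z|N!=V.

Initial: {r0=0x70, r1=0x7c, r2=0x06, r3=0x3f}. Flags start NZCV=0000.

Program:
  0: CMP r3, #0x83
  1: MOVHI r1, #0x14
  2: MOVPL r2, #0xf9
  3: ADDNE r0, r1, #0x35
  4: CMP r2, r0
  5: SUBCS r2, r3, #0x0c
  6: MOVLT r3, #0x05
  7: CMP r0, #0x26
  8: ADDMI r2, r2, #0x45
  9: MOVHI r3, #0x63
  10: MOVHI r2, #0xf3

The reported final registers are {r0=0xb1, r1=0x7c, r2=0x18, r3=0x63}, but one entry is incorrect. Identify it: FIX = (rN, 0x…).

[0] flags=1001 → (cmp)
[1] flags=1001 HI?F → skip
[2] flags=1001 PL?F → skip
[3] flags=1001 NE?T → r0=0xb1
[4] flags=0000 → (cmp)
[5] flags=0000 CS?F → skip
[6] flags=0000 LT?F → skip
[7] flags=1010 → (cmp)
[8] flags=1010 MI?T → r2=0x4b
[9] flags=1010 HI?T → r3=0x63
[10] flags=1010 HI?T → r2=0xf3

FIX = (r2, 0xf3)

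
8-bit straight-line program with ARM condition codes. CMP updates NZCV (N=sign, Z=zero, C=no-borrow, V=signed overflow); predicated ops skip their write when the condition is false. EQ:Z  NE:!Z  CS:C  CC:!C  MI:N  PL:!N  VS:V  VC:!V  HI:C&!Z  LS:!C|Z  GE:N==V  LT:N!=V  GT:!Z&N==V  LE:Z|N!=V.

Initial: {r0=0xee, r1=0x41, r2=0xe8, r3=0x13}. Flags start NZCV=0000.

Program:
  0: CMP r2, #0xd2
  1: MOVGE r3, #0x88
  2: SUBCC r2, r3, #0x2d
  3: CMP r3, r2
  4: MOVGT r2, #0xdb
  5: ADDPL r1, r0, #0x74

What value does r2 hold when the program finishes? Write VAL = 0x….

0: ✓ CMP  NZCV=0010
1: ✓ MOVGE  r3←0x88
2: · SUBCC
3: ✓ CMP  NZCV=1000
4: · MOVGT
5: · ADDPL

VAL = 0xe8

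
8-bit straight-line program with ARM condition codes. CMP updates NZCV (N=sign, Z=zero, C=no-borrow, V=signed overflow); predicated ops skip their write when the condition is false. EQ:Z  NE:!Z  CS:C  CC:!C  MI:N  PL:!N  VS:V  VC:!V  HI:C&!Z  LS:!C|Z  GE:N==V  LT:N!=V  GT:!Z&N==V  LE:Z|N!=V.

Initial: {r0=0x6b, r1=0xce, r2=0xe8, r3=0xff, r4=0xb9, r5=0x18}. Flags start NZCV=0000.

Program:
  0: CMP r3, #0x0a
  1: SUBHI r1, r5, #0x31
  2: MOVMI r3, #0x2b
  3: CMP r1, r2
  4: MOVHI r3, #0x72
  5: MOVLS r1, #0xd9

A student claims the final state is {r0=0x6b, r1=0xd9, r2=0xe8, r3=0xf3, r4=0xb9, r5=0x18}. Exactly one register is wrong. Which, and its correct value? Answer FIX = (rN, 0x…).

0: ✓ CMP  NZCV=1010
1: ✓ SUBHI  r1←0xe7
2: ✓ MOVMI  r3←0x2b
3: ✓ CMP  NZCV=1000
4: · MOVHI
5: ✓ MOVLS  r1←0xd9

FIX = (r3, 0x2b)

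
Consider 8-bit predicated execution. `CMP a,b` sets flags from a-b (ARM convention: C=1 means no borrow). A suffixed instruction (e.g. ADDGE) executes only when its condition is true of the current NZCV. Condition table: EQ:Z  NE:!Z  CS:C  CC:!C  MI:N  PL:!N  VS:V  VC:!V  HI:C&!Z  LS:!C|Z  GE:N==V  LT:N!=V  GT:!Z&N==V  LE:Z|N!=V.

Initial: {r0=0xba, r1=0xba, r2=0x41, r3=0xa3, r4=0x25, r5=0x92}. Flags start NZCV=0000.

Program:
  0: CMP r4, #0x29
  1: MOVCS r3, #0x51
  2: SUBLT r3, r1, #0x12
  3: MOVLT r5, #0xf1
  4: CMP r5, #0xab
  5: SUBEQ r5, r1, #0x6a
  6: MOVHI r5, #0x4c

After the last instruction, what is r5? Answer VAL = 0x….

VAL = 0x4c

0: ✓ CMP  NZCV=1000
1: · MOVCS
2: ✓ SUBLT  r3←0xa8
3: ✓ MOVLT  r5←0xf1
4: ✓ CMP  NZCV=0010
5: · SUBEQ
6: ✓ MOVHI  r5←0x4c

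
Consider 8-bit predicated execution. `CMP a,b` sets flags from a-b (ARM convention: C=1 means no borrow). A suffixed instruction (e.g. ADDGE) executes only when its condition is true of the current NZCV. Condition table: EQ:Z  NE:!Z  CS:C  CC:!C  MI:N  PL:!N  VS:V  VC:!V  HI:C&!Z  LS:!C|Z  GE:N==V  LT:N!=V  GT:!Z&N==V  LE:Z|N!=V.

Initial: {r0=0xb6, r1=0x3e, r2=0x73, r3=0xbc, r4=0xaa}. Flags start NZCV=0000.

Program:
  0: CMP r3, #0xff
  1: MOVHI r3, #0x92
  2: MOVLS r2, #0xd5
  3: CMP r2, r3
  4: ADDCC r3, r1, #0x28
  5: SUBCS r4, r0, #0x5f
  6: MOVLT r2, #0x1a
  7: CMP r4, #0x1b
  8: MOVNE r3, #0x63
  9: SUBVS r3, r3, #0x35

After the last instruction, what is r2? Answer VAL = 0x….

VAL = 0xd5

[0] flags=1000 → (cmp)
[1] flags=1000 HI?F → skip
[2] flags=1000 LS?T → r2=0xd5
[3] flags=0010 → (cmp)
[4] flags=0010 CC?F → skip
[5] flags=0010 CS?T → r4=0x57
[6] flags=0010 LT?F → skip
[7] flags=0010 → (cmp)
[8] flags=0010 NE?T → r3=0x63
[9] flags=0010 VS?F → skip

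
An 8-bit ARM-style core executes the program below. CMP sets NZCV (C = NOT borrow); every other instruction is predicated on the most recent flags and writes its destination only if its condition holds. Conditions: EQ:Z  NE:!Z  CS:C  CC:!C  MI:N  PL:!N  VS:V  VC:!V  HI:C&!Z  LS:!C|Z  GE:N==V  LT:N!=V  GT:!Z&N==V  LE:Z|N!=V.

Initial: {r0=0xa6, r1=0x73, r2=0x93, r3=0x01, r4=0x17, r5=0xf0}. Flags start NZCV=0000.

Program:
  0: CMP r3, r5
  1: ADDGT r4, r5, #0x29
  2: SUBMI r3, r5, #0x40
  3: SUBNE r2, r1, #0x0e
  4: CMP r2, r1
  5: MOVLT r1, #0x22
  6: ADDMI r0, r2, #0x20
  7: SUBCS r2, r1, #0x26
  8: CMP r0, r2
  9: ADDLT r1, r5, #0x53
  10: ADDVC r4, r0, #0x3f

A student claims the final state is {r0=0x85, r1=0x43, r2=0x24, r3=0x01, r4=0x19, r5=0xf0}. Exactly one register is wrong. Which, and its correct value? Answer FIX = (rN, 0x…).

FIX = (r2, 0x65)

[0] flags=0000 → (cmp)
[1] flags=0000 GT?T → r4=0x19
[2] flags=0000 MI?F → skip
[3] flags=0000 NE?T → r2=0x65
[4] flags=1000 → (cmp)
[5] flags=1000 LT?T → r1=0x22
[6] flags=1000 MI?T → r0=0x85
[7] flags=1000 CS?F → skip
[8] flags=0011 → (cmp)
[9] flags=0011 LT?T → r1=0x43
[10] flags=0011 VC?F → skip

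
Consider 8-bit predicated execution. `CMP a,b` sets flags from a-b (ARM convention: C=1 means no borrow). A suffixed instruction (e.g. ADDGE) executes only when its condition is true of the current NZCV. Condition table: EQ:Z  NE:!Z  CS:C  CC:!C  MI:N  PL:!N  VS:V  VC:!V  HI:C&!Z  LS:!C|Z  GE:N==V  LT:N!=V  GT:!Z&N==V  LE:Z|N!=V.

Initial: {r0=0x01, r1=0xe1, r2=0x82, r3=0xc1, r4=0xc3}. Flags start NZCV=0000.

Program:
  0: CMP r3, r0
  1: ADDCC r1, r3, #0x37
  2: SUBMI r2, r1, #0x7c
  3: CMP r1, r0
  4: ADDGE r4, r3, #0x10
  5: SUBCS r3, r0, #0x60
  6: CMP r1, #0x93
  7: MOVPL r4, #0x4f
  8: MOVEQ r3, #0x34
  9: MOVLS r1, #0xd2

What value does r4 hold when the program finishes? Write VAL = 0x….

[0] flags=1010 → (cmp)
[1] flags=1010 CC?F → skip
[2] flags=1010 MI?T → r2=0x65
[3] flags=1010 → (cmp)
[4] flags=1010 GE?F → skip
[5] flags=1010 CS?T → r3=0xa1
[6] flags=0010 → (cmp)
[7] flags=0010 PL?T → r4=0x4f
[8] flags=0010 EQ?F → skip
[9] flags=0010 LS?F → skip

VAL = 0x4f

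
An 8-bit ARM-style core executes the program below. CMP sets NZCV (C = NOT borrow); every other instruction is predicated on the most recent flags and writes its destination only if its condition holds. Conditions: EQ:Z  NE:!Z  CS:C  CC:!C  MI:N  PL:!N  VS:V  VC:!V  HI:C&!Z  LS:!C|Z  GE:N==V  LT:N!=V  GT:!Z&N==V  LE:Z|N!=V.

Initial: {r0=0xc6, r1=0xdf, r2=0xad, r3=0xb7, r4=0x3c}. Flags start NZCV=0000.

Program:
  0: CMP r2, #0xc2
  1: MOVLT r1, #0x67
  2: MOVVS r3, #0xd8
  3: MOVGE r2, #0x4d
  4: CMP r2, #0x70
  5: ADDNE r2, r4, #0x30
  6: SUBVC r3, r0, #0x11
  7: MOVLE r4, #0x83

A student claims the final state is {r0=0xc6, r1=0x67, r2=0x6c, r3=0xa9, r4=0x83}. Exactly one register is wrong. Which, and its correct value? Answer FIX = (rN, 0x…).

0: ✓ CMP  NZCV=1000
1: ✓ MOVLT  r1←0x67
2: · MOVVS
3: · MOVGE
4: ✓ CMP  NZCV=0011
5: ✓ ADDNE  r2←0x6c
6: · SUBVC
7: ✓ MOVLE  r4←0x83

FIX = (r3, 0xb7)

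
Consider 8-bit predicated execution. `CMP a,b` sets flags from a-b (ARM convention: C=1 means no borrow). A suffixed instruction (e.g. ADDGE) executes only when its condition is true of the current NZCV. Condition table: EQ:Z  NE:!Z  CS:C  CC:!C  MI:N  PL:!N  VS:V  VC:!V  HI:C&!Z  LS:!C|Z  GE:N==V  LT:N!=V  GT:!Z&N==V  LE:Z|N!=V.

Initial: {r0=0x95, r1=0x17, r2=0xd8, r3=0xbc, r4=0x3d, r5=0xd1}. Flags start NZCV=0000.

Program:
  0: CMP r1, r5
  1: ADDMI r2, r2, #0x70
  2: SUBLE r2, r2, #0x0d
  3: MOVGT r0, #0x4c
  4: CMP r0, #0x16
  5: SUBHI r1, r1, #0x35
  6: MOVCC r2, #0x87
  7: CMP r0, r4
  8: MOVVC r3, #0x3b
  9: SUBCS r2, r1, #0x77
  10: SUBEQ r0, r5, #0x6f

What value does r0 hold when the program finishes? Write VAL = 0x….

[0] flags=0000 → (cmp)
[1] flags=0000 MI?F → skip
[2] flags=0000 LE?F → skip
[3] flags=0000 GT?T → r0=0x4c
[4] flags=0010 → (cmp)
[5] flags=0010 HI?T → r1=0xe2
[6] flags=0010 CC?F → skip
[7] flags=0010 → (cmp)
[8] flags=0010 VC?T → r3=0x3b
[9] flags=0010 CS?T → r2=0x6b
[10] flags=0010 EQ?F → skip

VAL = 0x4c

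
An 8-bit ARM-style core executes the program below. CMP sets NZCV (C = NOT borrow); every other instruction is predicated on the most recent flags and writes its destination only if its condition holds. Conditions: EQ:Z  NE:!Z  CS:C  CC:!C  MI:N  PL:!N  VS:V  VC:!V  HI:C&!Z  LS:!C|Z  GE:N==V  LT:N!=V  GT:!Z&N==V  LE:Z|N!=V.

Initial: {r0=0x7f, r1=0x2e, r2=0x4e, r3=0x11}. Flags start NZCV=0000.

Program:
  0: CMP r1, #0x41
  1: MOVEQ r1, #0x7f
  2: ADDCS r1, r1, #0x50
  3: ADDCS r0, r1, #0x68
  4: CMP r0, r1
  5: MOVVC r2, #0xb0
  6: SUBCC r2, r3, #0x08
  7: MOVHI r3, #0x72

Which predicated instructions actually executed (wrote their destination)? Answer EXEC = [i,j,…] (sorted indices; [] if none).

0: ✓ CMP  NZCV=1000
1: · MOVEQ
2: · ADDCS
3: · ADDCS
4: ✓ CMP  NZCV=0010
5: ✓ MOVVC  r2←0xb0
6: · SUBCC
7: ✓ MOVHI  r3←0x72

EXEC = [5,7]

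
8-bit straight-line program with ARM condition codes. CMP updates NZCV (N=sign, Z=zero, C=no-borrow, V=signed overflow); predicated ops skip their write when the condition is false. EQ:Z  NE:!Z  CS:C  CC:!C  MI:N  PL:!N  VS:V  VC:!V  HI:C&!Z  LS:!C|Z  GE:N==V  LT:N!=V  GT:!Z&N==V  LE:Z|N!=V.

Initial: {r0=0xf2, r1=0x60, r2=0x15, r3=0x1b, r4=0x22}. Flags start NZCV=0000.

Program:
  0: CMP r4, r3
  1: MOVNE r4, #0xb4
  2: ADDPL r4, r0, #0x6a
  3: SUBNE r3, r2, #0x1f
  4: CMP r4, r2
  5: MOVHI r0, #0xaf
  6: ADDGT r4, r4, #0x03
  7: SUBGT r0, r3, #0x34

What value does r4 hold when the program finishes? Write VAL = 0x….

[0] flags=0010 → (cmp)
[1] flags=0010 NE?T → r4=0xb4
[2] flags=0010 PL?T → r4=0x5c
[3] flags=0010 NE?T → r3=0xf6
[4] flags=0010 → (cmp)
[5] flags=0010 HI?T → r0=0xaf
[6] flags=0010 GT?T → r4=0x5f
[7] flags=0010 GT?T → r0=0xc2

VAL = 0x5f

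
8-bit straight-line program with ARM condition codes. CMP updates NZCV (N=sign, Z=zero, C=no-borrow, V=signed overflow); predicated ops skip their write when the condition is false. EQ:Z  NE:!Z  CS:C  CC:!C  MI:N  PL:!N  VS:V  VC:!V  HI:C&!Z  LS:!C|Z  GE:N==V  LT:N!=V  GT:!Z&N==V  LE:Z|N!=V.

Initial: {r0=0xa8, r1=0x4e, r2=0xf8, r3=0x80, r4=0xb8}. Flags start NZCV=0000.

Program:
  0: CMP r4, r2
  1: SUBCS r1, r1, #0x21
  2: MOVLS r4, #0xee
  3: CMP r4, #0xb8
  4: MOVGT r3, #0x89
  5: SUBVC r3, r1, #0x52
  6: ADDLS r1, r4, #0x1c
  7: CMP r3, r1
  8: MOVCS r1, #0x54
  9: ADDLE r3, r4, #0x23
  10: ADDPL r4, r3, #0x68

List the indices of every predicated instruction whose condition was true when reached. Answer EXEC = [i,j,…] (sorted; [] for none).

[0] flags=1000 → (cmp)
[1] flags=1000 CS?F → skip
[2] flags=1000 LS?T → r4=0xee
[3] flags=0010 → (cmp)
[4] flags=0010 GT?T → r3=0x89
[5] flags=0010 VC?T → r3=0xfc
[6] flags=0010 LS?F → skip
[7] flags=1010 → (cmp)
[8] flags=1010 CS?T → r1=0x54
[9] flags=1010 LE?T → r3=0x11
[10] flags=1010 PL?F → skip

EXEC = [2,4,5,8,9]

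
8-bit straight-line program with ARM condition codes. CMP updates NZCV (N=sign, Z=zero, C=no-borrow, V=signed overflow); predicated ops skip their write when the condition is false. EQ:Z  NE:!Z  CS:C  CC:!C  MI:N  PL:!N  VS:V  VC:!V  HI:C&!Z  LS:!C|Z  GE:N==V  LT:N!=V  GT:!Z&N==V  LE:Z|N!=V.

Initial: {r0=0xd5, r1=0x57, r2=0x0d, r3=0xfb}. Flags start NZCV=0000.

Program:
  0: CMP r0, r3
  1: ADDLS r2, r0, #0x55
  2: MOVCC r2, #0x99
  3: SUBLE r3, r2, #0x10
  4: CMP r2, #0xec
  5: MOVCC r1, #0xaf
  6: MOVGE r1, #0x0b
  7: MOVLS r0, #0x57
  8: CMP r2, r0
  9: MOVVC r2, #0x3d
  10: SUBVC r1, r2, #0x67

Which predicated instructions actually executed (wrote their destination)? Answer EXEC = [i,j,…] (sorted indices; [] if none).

0: ✓ CMP  NZCV=1000
1: ✓ ADDLS  r2←0x2a
2: ✓ MOVCC  r2←0x99
3: ✓ SUBLE  r3←0x89
4: ✓ CMP  NZCV=1000
5: ✓ MOVCC  r1←0xaf
6: · MOVGE
7: ✓ MOVLS  r0←0x57
8: ✓ CMP  NZCV=0011
9: · MOVVC
10: · SUBVC

EXEC = [1,2,3,5,7]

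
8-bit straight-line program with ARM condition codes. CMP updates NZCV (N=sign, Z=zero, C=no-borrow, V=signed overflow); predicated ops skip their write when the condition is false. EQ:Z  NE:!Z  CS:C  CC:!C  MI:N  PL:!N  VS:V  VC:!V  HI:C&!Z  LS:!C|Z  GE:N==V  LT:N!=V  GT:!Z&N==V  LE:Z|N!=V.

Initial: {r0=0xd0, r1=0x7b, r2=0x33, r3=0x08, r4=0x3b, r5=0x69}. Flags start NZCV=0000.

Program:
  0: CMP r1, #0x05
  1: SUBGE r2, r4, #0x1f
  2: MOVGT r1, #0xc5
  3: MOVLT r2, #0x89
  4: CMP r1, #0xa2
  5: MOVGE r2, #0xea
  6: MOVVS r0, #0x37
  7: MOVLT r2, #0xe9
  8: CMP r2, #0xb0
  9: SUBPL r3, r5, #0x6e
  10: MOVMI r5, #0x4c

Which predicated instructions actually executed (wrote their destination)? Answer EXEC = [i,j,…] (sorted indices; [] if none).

[0] flags=0010 → (cmp)
[1] flags=0010 GE?T → r2=0x1c
[2] flags=0010 GT?T → r1=0xc5
[3] flags=0010 LT?F → skip
[4] flags=0010 → (cmp)
[5] flags=0010 GE?T → r2=0xea
[6] flags=0010 VS?F → skip
[7] flags=0010 LT?F → skip
[8] flags=0010 → (cmp)
[9] flags=0010 PL?T → r3=0xfb
[10] flags=0010 MI?F → skip

EXEC = [1,2,5,9]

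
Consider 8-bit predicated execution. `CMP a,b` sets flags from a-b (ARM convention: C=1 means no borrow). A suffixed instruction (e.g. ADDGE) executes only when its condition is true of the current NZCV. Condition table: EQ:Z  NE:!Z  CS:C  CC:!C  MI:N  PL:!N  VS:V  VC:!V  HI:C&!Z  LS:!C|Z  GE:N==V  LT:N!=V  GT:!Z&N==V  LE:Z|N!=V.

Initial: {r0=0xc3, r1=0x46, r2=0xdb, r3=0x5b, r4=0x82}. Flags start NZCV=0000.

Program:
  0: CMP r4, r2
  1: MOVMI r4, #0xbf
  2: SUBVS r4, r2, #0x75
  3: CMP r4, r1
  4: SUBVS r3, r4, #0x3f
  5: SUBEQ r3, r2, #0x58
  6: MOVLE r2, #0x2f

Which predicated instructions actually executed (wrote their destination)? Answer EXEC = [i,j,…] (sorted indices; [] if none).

EXEC = [1,4,6]

[0] flags=1000 → (cmp)
[1] flags=1000 MI?T → r4=0xbf
[2] flags=1000 VS?F → skip
[3] flags=0011 → (cmp)
[4] flags=0011 VS?T → r3=0x80
[5] flags=0011 EQ?F → skip
[6] flags=0011 LE?T → r2=0x2f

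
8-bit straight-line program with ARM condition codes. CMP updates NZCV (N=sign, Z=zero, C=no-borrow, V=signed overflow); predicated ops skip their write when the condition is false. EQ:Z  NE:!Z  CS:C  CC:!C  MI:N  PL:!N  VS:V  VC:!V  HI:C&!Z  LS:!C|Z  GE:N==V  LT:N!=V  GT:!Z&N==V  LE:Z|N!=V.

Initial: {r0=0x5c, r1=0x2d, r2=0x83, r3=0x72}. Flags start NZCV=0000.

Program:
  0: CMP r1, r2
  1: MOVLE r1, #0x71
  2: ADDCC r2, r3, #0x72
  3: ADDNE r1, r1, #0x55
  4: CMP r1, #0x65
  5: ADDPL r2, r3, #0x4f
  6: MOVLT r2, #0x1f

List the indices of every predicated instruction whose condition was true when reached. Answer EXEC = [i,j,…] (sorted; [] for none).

EXEC = [2,3,5,6]

[0] flags=1001 → (cmp)
[1] flags=1001 LE?F → skip
[2] flags=1001 CC?T → r2=0xe4
[3] flags=1001 NE?T → r1=0x82
[4] flags=0011 → (cmp)
[5] flags=0011 PL?T → r2=0xc1
[6] flags=0011 LT?T → r2=0x1f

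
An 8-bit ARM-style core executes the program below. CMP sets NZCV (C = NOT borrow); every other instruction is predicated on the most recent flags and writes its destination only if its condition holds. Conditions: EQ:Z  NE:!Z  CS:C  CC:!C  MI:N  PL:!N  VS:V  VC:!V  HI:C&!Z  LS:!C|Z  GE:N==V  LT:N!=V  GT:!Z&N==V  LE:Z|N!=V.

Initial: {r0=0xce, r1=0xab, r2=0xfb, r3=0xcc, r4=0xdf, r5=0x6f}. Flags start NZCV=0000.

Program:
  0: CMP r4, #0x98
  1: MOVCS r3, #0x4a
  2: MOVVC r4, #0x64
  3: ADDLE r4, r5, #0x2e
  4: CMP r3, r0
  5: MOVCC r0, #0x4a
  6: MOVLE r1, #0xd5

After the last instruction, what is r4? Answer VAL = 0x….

VAL = 0x64

[0] flags=0010 → (cmp)
[1] flags=0010 CS?T → r3=0x4a
[2] flags=0010 VC?T → r4=0x64
[3] flags=0010 LE?F → skip
[4] flags=0000 → (cmp)
[5] flags=0000 CC?T → r0=0x4a
[6] flags=0000 LE?F → skip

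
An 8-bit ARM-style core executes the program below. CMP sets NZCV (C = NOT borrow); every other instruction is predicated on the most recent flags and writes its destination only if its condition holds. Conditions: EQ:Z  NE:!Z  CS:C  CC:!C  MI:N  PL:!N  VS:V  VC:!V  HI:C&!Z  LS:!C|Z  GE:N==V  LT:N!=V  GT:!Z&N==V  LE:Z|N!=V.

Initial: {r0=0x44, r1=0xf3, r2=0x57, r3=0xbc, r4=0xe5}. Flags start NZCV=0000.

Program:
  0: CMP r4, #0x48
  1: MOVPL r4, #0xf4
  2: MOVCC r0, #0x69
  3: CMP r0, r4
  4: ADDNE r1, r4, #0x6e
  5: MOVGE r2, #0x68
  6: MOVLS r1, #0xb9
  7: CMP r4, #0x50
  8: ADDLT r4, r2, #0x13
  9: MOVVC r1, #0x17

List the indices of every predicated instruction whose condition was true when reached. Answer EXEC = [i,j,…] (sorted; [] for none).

EXEC = [4,5,6,8,9]

[0] flags=1010 → (cmp)
[1] flags=1010 PL?F → skip
[2] flags=1010 CC?F → skip
[3] flags=0000 → (cmp)
[4] flags=0000 NE?T → r1=0x53
[5] flags=0000 GE?T → r2=0x68
[6] flags=0000 LS?T → r1=0xb9
[7] flags=1010 → (cmp)
[8] flags=1010 LT?T → r4=0x7b
[9] flags=1010 VC?T → r1=0x17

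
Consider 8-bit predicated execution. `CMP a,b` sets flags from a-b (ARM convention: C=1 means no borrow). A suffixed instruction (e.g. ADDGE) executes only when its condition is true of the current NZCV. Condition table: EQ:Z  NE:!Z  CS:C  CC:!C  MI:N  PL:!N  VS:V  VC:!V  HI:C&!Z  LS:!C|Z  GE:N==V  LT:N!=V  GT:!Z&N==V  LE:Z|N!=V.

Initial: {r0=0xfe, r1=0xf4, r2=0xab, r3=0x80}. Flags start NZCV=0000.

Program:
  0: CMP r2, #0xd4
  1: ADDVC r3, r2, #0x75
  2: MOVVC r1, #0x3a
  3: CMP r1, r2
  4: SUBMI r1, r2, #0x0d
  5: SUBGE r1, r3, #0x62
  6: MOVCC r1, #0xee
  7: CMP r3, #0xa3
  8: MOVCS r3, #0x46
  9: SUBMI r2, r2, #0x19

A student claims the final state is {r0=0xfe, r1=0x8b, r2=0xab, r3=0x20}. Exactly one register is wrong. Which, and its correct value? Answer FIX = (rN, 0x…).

0: ✓ CMP  NZCV=1000
1: ✓ ADDVC  r3←0x20
2: ✓ MOVVC  r1←0x3a
3: ✓ CMP  NZCV=1001
4: ✓ SUBMI  r1←0x9e
5: ✓ SUBGE  r1←0xbe
6: ✓ MOVCC  r1←0xee
7: ✓ CMP  NZCV=0000
8: · MOVCS
9: · SUBMI

FIX = (r1, 0xee)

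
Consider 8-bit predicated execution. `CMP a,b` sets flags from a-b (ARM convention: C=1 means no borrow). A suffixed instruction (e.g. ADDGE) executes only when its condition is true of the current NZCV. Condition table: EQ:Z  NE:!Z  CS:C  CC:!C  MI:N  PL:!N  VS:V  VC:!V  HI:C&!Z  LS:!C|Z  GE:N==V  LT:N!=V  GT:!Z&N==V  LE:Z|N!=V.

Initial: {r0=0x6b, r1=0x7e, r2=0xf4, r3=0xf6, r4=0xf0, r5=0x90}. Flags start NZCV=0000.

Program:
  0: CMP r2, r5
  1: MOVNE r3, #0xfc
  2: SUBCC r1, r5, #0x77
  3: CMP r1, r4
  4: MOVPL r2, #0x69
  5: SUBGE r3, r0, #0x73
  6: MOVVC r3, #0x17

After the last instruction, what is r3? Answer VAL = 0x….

0: ✓ CMP  NZCV=0010
1: ✓ MOVNE  r3←0xfc
2: · SUBCC
3: ✓ CMP  NZCV=1001
4: · MOVPL
5: ✓ SUBGE  r3←0xf8
6: · MOVVC

VAL = 0xf8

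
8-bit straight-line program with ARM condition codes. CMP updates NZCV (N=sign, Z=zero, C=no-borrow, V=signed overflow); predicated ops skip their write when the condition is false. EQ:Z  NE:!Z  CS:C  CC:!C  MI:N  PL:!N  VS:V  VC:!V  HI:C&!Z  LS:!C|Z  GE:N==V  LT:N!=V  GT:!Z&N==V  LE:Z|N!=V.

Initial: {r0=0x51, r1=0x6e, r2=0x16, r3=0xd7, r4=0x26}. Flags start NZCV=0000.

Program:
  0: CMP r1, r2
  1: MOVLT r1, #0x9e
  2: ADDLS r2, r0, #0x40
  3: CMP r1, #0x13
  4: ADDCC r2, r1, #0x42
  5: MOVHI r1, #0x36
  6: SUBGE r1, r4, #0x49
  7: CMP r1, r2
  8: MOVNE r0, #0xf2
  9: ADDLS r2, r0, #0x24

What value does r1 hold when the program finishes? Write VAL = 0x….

VAL = 0xdd

[0] flags=0010 → (cmp)
[1] flags=0010 LT?F → skip
[2] flags=0010 LS?F → skip
[3] flags=0010 → (cmp)
[4] flags=0010 CC?F → skip
[5] flags=0010 HI?T → r1=0x36
[6] flags=0010 GE?T → r1=0xdd
[7] flags=1010 → (cmp)
[8] flags=1010 NE?T → r0=0xf2
[9] flags=1010 LS?F → skip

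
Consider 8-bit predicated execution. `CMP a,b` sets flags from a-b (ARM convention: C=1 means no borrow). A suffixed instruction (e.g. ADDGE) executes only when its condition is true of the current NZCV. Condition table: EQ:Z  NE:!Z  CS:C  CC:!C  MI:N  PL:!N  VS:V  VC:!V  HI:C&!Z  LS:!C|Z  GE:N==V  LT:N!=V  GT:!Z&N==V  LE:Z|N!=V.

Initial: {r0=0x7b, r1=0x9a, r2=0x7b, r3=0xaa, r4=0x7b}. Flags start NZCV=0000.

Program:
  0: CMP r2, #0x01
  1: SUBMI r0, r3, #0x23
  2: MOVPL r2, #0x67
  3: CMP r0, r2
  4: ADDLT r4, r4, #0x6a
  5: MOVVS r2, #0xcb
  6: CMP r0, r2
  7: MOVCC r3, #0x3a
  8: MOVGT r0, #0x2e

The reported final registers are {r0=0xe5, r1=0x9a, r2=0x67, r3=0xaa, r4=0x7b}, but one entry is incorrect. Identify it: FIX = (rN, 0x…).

FIX = (r0, 0x2e)

0: ✓ CMP  NZCV=0010
1: · SUBMI
2: ✓ MOVPL  r2←0x67
3: ✓ CMP  NZCV=0010
4: · ADDLT
5: · MOVVS
6: ✓ CMP  NZCV=0010
7: · MOVCC
8: ✓ MOVGT  r0←0x2e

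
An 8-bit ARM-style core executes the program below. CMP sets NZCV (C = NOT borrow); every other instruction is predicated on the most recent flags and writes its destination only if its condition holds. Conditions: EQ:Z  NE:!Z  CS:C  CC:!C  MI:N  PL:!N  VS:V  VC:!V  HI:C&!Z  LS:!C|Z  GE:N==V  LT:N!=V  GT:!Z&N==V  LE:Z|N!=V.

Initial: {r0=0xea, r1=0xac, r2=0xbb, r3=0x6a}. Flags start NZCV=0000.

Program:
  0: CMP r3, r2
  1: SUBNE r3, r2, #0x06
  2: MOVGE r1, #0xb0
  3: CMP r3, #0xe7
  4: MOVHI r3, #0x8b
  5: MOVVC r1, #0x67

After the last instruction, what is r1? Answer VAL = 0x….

[0] flags=1001 → (cmp)
[1] flags=1001 NE?T → r3=0xb5
[2] flags=1001 GE?T → r1=0xb0
[3] flags=1000 → (cmp)
[4] flags=1000 HI?F → skip
[5] flags=1000 VC?T → r1=0x67

VAL = 0x67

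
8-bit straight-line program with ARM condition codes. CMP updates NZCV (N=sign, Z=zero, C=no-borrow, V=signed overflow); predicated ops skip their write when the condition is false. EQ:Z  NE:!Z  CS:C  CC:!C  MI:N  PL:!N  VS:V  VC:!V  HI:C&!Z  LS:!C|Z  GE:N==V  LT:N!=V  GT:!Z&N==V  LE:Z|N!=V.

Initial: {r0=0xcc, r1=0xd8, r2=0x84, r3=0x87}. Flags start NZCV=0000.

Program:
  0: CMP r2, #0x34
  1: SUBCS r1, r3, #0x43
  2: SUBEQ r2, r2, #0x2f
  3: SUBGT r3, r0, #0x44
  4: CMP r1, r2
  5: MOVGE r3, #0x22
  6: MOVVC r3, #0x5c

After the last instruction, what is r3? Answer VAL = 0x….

[0] flags=0011 → (cmp)
[1] flags=0011 CS?T → r1=0x44
[2] flags=0011 EQ?F → skip
[3] flags=0011 GT?F → skip
[4] flags=1001 → (cmp)
[5] flags=1001 GE?T → r3=0x22
[6] flags=1001 VC?F → skip

VAL = 0x22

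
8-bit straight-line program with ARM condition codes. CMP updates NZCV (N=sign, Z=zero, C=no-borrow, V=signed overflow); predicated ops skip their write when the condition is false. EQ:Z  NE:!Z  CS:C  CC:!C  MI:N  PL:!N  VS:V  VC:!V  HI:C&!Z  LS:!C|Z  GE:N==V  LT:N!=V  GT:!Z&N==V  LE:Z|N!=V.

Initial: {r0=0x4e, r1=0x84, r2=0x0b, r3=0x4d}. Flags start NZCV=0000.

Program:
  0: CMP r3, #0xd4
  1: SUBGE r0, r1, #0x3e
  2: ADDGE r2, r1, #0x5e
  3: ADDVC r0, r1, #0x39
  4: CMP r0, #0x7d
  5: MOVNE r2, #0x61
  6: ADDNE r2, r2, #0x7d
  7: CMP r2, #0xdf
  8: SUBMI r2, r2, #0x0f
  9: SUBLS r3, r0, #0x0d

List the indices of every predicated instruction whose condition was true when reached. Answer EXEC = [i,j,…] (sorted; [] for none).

EXEC = [1,2,3,5,6,8,9]

0: ✓ CMP  NZCV=0000
1: ✓ SUBGE  r0←0x46
2: ✓ ADDGE  r2←0xe2
3: ✓ ADDVC  r0←0xbd
4: ✓ CMP  NZCV=0011
5: ✓ MOVNE  r2←0x61
6: ✓ ADDNE  r2←0xde
7: ✓ CMP  NZCV=1000
8: ✓ SUBMI  r2←0xcf
9: ✓ SUBLS  r3←0xb0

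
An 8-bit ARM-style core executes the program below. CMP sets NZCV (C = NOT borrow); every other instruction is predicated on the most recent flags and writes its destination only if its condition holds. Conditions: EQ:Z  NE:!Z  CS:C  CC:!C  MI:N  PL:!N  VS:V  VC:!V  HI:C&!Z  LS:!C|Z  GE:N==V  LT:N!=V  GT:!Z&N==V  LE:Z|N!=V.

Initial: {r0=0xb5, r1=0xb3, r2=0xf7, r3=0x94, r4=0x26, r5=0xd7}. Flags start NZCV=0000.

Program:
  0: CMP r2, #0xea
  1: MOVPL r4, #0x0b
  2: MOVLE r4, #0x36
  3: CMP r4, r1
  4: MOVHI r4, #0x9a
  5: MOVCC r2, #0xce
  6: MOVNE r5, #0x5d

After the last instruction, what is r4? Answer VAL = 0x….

VAL = 0x0b

0: ✓ CMP  NZCV=0010
1: ✓ MOVPL  r4←0x0b
2: · MOVLE
3: ✓ CMP  NZCV=0000
4: · MOVHI
5: ✓ MOVCC  r2←0xce
6: ✓ MOVNE  r5←0x5d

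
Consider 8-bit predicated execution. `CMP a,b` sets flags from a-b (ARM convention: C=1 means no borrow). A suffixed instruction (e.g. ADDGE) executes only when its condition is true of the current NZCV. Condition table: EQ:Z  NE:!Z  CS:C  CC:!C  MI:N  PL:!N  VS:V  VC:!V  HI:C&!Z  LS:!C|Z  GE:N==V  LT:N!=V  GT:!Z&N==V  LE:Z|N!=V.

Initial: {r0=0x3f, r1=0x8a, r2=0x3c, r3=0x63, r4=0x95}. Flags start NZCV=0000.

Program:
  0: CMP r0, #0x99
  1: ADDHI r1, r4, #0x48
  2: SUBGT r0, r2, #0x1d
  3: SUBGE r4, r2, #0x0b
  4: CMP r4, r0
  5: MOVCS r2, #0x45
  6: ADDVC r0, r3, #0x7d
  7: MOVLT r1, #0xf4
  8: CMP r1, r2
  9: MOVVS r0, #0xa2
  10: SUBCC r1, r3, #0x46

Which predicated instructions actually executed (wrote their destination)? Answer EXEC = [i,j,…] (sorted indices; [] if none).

[0] flags=1001 → (cmp)
[1] flags=1001 HI?F → skip
[2] flags=1001 GT?T → r0=0x1f
[3] flags=1001 GE?T → r4=0x31
[4] flags=0010 → (cmp)
[5] flags=0010 CS?T → r2=0x45
[6] flags=0010 VC?T → r0=0xe0
[7] flags=0010 LT?F → skip
[8] flags=0011 → (cmp)
[9] flags=0011 VS?T → r0=0xa2
[10] flags=0011 CC?F → skip

EXEC = [2,3,5,6,9]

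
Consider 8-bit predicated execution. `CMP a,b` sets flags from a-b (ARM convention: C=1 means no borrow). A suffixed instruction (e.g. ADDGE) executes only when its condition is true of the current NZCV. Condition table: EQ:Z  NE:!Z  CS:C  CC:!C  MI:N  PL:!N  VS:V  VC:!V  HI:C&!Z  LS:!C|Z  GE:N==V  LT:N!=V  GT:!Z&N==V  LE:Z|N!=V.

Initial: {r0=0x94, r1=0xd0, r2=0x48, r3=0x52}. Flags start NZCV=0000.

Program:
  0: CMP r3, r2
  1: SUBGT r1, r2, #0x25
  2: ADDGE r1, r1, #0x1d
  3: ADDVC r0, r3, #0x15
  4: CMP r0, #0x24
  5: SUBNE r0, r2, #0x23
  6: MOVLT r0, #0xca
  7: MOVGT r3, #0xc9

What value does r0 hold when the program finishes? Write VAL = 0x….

[0] flags=0010 → (cmp)
[1] flags=0010 GT?T → r1=0x23
[2] flags=0010 GE?T → r1=0x40
[3] flags=0010 VC?T → r0=0x67
[4] flags=0010 → (cmp)
[5] flags=0010 NE?T → r0=0x25
[6] flags=0010 LT?F → skip
[7] flags=0010 GT?T → r3=0xc9

VAL = 0x25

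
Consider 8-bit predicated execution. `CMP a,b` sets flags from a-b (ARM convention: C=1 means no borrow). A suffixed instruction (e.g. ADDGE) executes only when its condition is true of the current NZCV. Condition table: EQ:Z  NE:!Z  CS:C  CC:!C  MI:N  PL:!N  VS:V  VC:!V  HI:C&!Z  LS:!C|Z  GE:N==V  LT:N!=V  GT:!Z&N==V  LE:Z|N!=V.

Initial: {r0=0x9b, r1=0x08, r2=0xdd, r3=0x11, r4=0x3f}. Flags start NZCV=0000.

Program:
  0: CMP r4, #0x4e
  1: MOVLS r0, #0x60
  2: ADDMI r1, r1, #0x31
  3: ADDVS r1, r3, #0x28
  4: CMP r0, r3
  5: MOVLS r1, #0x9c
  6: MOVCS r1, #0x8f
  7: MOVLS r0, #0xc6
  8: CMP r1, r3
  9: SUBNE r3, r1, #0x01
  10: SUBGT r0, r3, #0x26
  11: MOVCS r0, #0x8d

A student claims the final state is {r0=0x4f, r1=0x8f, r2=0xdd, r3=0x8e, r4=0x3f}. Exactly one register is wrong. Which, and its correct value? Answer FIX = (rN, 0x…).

FIX = (r0, 0x8d)

0: ✓ CMP  NZCV=1000
1: ✓ MOVLS  r0←0x60
2: ✓ ADDMI  r1←0x39
3: · ADDVS
4: ✓ CMP  NZCV=0010
5: · MOVLS
6: ✓ MOVCS  r1←0x8f
7: · MOVLS
8: ✓ CMP  NZCV=0011
9: ✓ SUBNE  r3←0x8e
10: · SUBGT
11: ✓ MOVCS  r0←0x8d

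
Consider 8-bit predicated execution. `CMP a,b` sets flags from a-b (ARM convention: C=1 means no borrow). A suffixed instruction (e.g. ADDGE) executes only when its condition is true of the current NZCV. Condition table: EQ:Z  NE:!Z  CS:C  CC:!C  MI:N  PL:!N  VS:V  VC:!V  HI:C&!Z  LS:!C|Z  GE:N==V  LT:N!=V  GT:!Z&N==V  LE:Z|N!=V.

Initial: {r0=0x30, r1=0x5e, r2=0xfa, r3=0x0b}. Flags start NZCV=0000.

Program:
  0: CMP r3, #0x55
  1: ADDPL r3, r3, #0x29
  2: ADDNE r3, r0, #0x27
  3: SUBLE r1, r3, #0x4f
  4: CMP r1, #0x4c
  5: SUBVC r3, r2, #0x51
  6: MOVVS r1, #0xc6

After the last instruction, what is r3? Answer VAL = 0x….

VAL = 0xa9

0: ✓ CMP  NZCV=1000
1: · ADDPL
2: ✓ ADDNE  r3←0x57
3: ✓ SUBLE  r1←0x08
4: ✓ CMP  NZCV=1000
5: ✓ SUBVC  r3←0xa9
6: · MOVVS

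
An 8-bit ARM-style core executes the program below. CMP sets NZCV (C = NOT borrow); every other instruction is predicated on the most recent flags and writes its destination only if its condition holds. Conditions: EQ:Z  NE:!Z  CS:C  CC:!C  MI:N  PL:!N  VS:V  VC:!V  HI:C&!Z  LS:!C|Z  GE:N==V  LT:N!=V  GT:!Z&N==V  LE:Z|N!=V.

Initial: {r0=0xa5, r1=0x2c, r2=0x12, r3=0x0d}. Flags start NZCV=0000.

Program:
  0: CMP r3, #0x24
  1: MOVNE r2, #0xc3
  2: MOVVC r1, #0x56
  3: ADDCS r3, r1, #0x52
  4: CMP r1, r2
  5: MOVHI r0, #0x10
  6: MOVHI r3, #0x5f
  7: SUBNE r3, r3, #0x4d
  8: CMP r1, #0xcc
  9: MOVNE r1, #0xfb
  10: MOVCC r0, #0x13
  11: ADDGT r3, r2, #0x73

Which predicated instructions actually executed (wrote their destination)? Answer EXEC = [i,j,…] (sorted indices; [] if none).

0: ✓ CMP  NZCV=1000
1: ✓ MOVNE  r2←0xc3
2: ✓ MOVVC  r1←0x56
3: · ADDCS
4: ✓ CMP  NZCV=1001
5: · MOVHI
6: · MOVHI
7: ✓ SUBNE  r3←0xc0
8: ✓ CMP  NZCV=1001
9: ✓ MOVNE  r1←0xfb
10: ✓ MOVCC  r0←0x13
11: ✓ ADDGT  r3←0x36

EXEC = [1,2,7,9,10,11]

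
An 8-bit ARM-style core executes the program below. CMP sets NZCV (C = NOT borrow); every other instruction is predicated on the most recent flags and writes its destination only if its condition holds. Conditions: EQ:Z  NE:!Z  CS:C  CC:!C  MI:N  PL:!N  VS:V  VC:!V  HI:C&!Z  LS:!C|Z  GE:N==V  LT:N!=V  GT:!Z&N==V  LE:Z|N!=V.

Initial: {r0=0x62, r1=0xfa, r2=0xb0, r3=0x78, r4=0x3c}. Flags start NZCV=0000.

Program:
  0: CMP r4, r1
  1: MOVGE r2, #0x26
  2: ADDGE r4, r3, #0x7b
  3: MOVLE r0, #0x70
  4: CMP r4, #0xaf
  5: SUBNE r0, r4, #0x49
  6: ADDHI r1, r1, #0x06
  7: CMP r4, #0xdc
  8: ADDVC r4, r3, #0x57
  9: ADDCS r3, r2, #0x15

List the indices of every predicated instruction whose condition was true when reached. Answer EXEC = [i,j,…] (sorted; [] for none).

[0] flags=0000 → (cmp)
[1] flags=0000 GE?T → r2=0x26
[2] flags=0000 GE?T → r4=0xf3
[3] flags=0000 LE?F → skip
[4] flags=0010 → (cmp)
[5] flags=0010 NE?T → r0=0xaa
[6] flags=0010 HI?T → r1=0x00
[7] flags=0010 → (cmp)
[8] flags=0010 VC?T → r4=0xcf
[9] flags=0010 CS?T → r3=0x3b

EXEC = [1,2,5,6,8,9]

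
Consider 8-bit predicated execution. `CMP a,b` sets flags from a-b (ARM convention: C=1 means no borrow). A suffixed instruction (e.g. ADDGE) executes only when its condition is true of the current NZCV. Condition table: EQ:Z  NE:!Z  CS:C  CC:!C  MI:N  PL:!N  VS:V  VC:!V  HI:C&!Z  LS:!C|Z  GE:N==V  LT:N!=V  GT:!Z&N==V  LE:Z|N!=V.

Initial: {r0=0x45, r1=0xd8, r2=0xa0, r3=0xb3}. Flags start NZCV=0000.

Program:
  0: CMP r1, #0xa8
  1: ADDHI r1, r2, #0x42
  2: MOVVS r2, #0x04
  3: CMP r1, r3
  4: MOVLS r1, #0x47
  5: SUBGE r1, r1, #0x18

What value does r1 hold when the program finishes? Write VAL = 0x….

VAL = 0xca

[0] flags=0010 → (cmp)
[1] flags=0010 HI?T → r1=0xe2
[2] flags=0010 VS?F → skip
[3] flags=0010 → (cmp)
[4] flags=0010 LS?F → skip
[5] flags=0010 GE?T → r1=0xca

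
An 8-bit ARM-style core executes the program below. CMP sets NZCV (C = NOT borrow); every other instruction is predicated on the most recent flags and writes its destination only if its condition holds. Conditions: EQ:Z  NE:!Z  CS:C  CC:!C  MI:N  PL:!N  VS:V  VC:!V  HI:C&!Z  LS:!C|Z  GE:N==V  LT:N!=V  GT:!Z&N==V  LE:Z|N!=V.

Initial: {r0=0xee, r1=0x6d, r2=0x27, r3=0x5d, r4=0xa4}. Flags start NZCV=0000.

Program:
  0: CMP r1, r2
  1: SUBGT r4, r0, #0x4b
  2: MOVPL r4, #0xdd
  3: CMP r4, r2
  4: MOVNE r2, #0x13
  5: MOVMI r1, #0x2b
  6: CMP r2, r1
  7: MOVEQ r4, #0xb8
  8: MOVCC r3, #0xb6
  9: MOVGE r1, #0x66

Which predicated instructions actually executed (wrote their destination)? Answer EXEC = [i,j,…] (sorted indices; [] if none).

[0] flags=0010 → (cmp)
[1] flags=0010 GT?T → r4=0xa3
[2] flags=0010 PL?T → r4=0xdd
[3] flags=1010 → (cmp)
[4] flags=1010 NE?T → r2=0x13
[5] flags=1010 MI?T → r1=0x2b
[6] flags=1000 → (cmp)
[7] flags=1000 EQ?F → skip
[8] flags=1000 CC?T → r3=0xb6
[9] flags=1000 GE?F → skip

EXEC = [1,2,4,5,8]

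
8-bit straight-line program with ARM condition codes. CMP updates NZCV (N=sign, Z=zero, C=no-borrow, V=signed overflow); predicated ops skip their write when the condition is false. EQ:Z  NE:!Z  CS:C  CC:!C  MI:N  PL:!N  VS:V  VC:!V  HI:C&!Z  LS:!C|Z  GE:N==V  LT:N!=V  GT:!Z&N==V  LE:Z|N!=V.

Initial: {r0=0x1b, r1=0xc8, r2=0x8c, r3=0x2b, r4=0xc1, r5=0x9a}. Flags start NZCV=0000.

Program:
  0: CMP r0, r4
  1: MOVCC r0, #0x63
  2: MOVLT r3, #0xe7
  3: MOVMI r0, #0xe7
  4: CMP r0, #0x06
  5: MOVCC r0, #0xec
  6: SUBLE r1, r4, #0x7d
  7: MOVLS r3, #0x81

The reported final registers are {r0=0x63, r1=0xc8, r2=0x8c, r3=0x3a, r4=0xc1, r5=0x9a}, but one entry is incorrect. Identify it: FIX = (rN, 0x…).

[0] flags=0000 → (cmp)
[1] flags=0000 CC?T → r0=0x63
[2] flags=0000 LT?F → skip
[3] flags=0000 MI?F → skip
[4] flags=0010 → (cmp)
[5] flags=0010 CC?F → skip
[6] flags=0010 LE?F → skip
[7] flags=0010 LS?F → skip

FIX = (r3, 0x2b)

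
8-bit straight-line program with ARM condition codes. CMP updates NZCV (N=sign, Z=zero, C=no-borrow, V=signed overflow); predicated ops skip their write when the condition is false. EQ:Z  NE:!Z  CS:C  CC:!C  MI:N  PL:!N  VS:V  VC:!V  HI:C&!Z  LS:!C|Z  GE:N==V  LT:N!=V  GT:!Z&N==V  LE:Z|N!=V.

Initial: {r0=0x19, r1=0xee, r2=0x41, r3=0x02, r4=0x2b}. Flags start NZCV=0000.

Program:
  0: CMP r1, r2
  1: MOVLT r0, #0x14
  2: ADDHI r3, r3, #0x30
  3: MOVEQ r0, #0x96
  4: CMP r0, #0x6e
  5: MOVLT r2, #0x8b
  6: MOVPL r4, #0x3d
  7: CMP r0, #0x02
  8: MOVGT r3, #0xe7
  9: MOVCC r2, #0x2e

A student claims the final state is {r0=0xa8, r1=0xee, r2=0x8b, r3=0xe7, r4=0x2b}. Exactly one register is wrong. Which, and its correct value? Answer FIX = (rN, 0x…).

[0] flags=1010 → (cmp)
[1] flags=1010 LT?T → r0=0x14
[2] flags=1010 HI?T → r3=0x32
[3] flags=1010 EQ?F → skip
[4] flags=1000 → (cmp)
[5] flags=1000 LT?T → r2=0x8b
[6] flags=1000 PL?F → skip
[7] flags=0010 → (cmp)
[8] flags=0010 GT?T → r3=0xe7
[9] flags=0010 CC?F → skip

FIX = (r0, 0x14)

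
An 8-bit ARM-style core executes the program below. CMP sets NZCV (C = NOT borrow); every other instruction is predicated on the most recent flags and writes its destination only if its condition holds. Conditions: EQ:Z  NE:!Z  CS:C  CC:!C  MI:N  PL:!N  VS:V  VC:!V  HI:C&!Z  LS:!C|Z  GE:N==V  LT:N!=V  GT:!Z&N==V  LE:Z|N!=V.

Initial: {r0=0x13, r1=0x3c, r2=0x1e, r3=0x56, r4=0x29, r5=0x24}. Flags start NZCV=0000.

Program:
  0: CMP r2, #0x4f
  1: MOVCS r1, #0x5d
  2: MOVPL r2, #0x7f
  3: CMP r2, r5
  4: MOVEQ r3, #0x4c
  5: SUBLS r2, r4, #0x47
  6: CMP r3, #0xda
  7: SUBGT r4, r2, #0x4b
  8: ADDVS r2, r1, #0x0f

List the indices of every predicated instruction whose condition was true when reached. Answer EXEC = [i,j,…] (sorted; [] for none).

0: ✓ CMP  NZCV=1000
1: · MOVCS
2: · MOVPL
3: ✓ CMP  NZCV=1000
4: · MOVEQ
5: ✓ SUBLS  r2←0xe2
6: ✓ CMP  NZCV=0000
7: ✓ SUBGT  r4←0x97
8: · ADDVS

EXEC = [5,7]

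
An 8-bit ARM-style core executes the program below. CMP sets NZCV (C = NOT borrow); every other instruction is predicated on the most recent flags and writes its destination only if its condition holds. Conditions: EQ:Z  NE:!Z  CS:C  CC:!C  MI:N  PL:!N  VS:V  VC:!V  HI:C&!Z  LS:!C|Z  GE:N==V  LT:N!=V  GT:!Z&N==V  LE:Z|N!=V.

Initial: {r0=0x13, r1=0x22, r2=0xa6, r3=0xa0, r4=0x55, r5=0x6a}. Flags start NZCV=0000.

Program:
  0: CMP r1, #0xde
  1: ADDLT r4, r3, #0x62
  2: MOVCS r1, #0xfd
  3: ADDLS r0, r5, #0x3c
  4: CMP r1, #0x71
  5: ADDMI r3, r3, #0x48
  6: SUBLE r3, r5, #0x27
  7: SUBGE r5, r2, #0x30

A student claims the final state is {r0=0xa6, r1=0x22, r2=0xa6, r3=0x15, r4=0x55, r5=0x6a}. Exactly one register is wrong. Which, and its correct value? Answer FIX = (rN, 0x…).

0: ✓ CMP  NZCV=0000
1: · ADDLT
2: · MOVCS
3: ✓ ADDLS  r0←0xa6
4: ✓ CMP  NZCV=1000
5: ✓ ADDMI  r3←0xe8
6: ✓ SUBLE  r3←0x43
7: · SUBGE

FIX = (r3, 0x43)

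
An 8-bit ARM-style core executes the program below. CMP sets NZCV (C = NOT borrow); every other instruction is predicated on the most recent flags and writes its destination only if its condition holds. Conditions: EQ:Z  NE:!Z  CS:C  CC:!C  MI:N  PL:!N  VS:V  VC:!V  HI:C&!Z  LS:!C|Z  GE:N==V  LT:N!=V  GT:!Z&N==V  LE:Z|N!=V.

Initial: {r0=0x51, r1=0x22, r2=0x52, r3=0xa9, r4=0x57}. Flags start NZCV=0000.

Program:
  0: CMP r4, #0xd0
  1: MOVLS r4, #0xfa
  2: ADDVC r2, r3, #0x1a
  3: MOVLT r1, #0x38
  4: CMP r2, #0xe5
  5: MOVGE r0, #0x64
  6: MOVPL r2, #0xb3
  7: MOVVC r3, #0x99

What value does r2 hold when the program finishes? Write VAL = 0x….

VAL = 0xb3

[0] flags=1001 → (cmp)
[1] flags=1001 LS?T → r4=0xfa
[2] flags=1001 VC?F → skip
[3] flags=1001 LT?F → skip
[4] flags=0000 → (cmp)
[5] flags=0000 GE?T → r0=0x64
[6] flags=0000 PL?T → r2=0xb3
[7] flags=0000 VC?T → r3=0x99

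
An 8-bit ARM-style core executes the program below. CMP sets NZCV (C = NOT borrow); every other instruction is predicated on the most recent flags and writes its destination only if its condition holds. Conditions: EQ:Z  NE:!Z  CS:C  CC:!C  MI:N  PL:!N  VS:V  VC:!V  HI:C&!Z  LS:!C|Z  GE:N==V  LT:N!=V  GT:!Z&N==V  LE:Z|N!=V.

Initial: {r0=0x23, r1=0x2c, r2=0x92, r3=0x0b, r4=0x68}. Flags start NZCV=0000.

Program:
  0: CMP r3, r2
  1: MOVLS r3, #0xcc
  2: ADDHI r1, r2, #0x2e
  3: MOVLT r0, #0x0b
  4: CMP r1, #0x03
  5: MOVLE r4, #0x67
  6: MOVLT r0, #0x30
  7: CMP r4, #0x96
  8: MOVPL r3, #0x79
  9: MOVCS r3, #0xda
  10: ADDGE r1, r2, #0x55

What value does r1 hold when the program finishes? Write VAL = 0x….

[0] flags=0000 → (cmp)
[1] flags=0000 LS?T → r3=0xcc
[2] flags=0000 HI?F → skip
[3] flags=0000 LT?F → skip
[4] flags=0010 → (cmp)
[5] flags=0010 LE?F → skip
[6] flags=0010 LT?F → skip
[7] flags=1001 → (cmp)
[8] flags=1001 PL?F → skip
[9] flags=1001 CS?F → skip
[10] flags=1001 GE?T → r1=0xe7

VAL = 0xe7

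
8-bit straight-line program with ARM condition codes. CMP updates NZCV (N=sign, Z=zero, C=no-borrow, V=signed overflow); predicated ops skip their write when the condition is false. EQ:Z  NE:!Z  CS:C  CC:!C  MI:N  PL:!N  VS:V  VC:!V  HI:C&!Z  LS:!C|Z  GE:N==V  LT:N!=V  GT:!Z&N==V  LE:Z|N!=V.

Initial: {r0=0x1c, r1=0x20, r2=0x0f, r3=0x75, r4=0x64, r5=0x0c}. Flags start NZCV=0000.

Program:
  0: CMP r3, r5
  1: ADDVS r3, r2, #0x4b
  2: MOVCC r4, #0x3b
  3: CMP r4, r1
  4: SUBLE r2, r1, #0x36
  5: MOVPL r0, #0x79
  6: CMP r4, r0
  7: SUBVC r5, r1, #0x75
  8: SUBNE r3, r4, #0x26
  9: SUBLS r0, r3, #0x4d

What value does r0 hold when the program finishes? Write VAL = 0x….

[0] flags=0010 → (cmp)
[1] flags=0010 VS?F → skip
[2] flags=0010 CC?F → skip
[3] flags=0010 → (cmp)
[4] flags=0010 LE?F → skip
[5] flags=0010 PL?T → r0=0x79
[6] flags=1000 → (cmp)
[7] flags=1000 VC?T → r5=0xab
[8] flags=1000 NE?T → r3=0x3e
[9] flags=1000 LS?T → r0=0xf1

VAL = 0xf1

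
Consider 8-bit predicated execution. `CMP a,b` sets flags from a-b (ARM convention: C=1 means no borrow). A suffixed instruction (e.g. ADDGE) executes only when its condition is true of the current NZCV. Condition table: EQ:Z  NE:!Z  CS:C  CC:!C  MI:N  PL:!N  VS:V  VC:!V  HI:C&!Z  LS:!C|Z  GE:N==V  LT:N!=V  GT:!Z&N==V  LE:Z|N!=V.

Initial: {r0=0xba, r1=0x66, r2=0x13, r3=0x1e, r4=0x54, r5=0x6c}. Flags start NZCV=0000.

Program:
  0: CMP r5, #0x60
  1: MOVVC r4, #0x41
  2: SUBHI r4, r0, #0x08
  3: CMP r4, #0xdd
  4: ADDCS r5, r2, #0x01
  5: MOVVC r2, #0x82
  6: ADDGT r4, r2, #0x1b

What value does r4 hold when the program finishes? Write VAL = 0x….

VAL = 0xb2

[0] flags=0010 → (cmp)
[1] flags=0010 VC?T → r4=0x41
[2] flags=0010 HI?T → r4=0xb2
[3] flags=1000 → (cmp)
[4] flags=1000 CS?F → skip
[5] flags=1000 VC?T → r2=0x82
[6] flags=1000 GT?F → skip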